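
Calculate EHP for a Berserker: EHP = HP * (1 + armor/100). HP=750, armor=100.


EHP = 750 * (1 + 100/100)
= 750 * (1 + 1.0)
= 750 * 2.0
= 1500.0

1500.0 EHP


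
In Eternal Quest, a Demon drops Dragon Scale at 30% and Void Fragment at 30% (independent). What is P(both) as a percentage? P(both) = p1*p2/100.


For independent events, P(both) = P(A) * P(B)
= 30% * 30%
= 900 / 100 %
= 9.0%

9.0%


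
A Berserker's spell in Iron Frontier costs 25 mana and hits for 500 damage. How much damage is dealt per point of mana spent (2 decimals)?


Efficiency = damage / mana
= 500 / 25
= 20.00

20.00 dmg/mana


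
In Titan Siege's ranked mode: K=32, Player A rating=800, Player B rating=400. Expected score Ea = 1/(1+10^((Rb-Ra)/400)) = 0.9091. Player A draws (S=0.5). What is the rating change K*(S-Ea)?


Elo update: delta = K * (S - Ea), where S = 0.5 (draws)
S - Ea = 0.5 - 0.9091 = -0.4091
Rating change = 32 * -0.4091
= -13.09

-13.09 rating points


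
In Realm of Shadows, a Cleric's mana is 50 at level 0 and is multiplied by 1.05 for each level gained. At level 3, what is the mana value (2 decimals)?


value = base * growth^level
= 50 * 1.05^3
= 50 * 1.157625
= 57.88

57.88 mana


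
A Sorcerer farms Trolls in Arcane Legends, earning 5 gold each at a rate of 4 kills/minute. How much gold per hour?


Gold per minute = 5 * 4 = 20
Gold per hour = 20 * 60 = 1200

1200 gold/hour


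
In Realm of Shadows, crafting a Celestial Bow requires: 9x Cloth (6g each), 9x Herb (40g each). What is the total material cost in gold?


Cost breakdown:
  Cloth: 9 * 6 = 54
  Herb: 9 * 40 = 360
Total = 54 + 360 = 414

414 gold


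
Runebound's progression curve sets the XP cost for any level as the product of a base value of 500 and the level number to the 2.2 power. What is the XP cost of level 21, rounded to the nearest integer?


XP = 500 * level^2.2
Substitute level = 21:
XP = 500 * 21^2.2
= 500 * 810.7416
= 405371

405371 XP


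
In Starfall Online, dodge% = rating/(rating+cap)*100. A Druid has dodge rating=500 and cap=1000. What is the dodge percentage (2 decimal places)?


dodge% = 500 / (500 + 1000) * 100
= 500 / 1500 * 100
= 0.333333 * 100
= 33.33%

33.33%


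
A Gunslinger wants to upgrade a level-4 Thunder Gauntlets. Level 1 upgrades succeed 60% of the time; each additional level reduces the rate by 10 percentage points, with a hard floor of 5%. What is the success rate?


raw_rate = 60 - 10 * (4 - 1)
= 60 - 10 * 3
= 60 - 30
= 30
Apply floor: max(30, 5) = 30%

30%


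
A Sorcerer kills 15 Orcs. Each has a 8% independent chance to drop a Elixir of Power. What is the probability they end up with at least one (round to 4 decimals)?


P(at least one) = 1 - P(none) = 1 - (1-p)^n
p = 8/100 = 0.08
1 - p = 0.92
(1 - p)^15 = 0.92^15 = 0.286297
P(at least one) = 1 - 0.286297 = 0.7137

0.7137


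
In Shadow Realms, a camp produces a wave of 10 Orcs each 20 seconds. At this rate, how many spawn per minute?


Spawns per minute = count * (60 / interval)
= 10 * (60 / 20)
= 10 * 3.0
= 30.0

30.0 per minute


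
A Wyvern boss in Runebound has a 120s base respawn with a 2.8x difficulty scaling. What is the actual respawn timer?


Respawn time = base * multiplier
= 120 * 2.8
= 336.0 seconds

336.0 seconds


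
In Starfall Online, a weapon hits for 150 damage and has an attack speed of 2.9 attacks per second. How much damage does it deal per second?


DPS = damage * attack_speed
= 150 * 2.9
= 435.0

435.0 DPS


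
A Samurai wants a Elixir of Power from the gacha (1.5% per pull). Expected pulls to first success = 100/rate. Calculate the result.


Expected pulls for a geometric distribution = 1/p = 100 / rate%
= 100 / 1.5
= 66.67

66.67 pulls


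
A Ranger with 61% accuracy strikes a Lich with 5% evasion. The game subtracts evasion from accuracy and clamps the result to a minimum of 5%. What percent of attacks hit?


accuracy - evasion = 61 - 5 = 56
Apply floor: max(56, 5) = 56
Hit chance = 56%

56%


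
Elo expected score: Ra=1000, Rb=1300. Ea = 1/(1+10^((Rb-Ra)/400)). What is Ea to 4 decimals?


Elo expected score: Ea = 1/(1 + 10^((Rb-Ra)/400))
Rb - Ra = 1300 - 1000 = 300
(Rb-Ra)/400 = 300/400 = 0.75
10^0.75 = 5.623413
Ea = 1/(1 + 5.623413) = 1/6.623413 = 0.1510

0.1510


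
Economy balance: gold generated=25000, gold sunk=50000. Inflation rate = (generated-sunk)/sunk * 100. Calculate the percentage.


Net gold = 25000 - 50000 = -25000
Inflation rate = net / sunk * 100 = -25000 / 50000 * 100
= -0.5 * 100
= -50.00%

-50.00%


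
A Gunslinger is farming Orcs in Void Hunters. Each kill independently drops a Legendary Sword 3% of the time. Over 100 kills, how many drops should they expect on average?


Expected drops = kills * (drop_rate / 100)
= 100 * (3 / 100)
= 100 * 0.03
= 3.0

3.0 drops


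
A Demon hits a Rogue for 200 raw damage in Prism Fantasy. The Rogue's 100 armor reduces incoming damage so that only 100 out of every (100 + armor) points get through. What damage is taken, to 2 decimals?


actual = 200 * 100 / (100 + 100)
= 200 * 100 / 200
= 20000 / 200
= 100.00

100.00 damage


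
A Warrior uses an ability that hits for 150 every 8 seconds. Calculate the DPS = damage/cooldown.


DPS = damage / cooldown
= 150 / 8
= 18.75

18.75 DPS


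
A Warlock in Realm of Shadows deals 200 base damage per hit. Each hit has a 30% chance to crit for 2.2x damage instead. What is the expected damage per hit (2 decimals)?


E[dmg] = base * (1 + crit_chance * (crit_mult - 1))
cc as decimal = 30/100 = 0.3
cm - 1 = 2.2 - 1 = 1.2
Bonus factor = 0.3 * 1.2 = 0.36
Total multiplier = 1 + 0.36 = 1.36
Expected damage = 200 * 1.36 = 272.00

272.00 damage


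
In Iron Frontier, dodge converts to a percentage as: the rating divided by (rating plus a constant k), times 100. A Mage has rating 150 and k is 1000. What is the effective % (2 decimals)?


effective% = rating / (rating + k) * 100
= 150 / (150 + 1000) * 100
= 150 / 1150 * 100
= 0.130435 * 100
= 13.04%

13.04%


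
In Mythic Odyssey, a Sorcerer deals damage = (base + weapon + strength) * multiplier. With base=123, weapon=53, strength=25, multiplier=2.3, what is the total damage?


Sum base + weapon + str = 123 + 53 + 25 = 201
Multiply by 2.3:
201 * 2.3 = 462.3

462.3 damage


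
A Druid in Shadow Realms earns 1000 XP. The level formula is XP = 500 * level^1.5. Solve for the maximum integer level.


XP = 500 * level^1.5, so level = (XP / 500)^(1/1.5)
= (1000 / 500)^(1/1.5)
= 2.0^0.6667
= 1.5874
Floor: level = 1

level 1


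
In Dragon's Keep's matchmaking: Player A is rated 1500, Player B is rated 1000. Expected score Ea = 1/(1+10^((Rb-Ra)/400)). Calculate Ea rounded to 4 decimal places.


Elo expected score: Ea = 1/(1 + 10^((Rb-Ra)/400))
Rb - Ra = 1000 - 1500 = -500
(Rb-Ra)/400 = -500/400 = -1.25
10^-1.25 = 0.056234
Ea = 1/(1 + 0.056234) = 1/1.056234 = 0.9468

0.9468


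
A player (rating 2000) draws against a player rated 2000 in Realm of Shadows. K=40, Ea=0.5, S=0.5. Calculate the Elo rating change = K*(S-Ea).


Elo update: delta = K * (S - Ea), where S = 0.5 (draws)
S - Ea = 0.5 - 0.5 = 0.0
Rating change = 40 * 0.0
= 0.00

0.00 rating points


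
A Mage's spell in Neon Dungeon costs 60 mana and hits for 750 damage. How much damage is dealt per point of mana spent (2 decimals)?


Efficiency = damage / mana
= 750 / 60
= 12.50

12.50 dmg/mana


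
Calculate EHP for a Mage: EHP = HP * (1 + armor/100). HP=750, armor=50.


EHP = 750 * (1 + 50/100)
= 750 * (1 + 0.5)
= 750 * 1.5
= 1125.0

1125.0 EHP


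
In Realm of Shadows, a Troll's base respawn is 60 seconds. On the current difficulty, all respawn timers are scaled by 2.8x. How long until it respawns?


Respawn time = base * multiplier
= 60 * 2.8
= 168.0 seconds

168.0 seconds


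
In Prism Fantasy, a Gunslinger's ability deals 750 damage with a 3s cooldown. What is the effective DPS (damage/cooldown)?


DPS = damage / cooldown
= 750 / 3
= 250.00

250.00 DPS


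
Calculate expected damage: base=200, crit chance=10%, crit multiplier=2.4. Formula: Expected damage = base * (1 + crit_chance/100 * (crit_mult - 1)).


E[dmg] = base * (1 + crit_chance * (crit_mult - 1))
cc as decimal = 10/100 = 0.1
cm - 1 = 2.4 - 1 = 1.4
Bonus factor = 0.1 * 1.4 = 0.14
Total multiplier = 1 + 0.14 = 1.14
Expected damage = 200 * 1.14 = 228.00

228.00 damage


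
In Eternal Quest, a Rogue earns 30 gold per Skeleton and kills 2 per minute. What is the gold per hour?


Gold per minute = 30 * 2 = 60
Gold per hour = 60 * 60 = 3600

3600 gold/hour


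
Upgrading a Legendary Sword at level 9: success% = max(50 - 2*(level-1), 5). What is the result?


raw_rate = 50 - 2 * (9 - 1)
= 50 - 2 * 8
= 50 - 16
= 34
Apply floor: max(34, 5) = 34%

34%


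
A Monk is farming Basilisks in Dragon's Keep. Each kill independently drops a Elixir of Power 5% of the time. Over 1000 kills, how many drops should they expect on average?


Expected drops = kills * (drop_rate / 100)
= 1000 * (5 / 100)
= 1000 * 0.05
= 50.0

50.0 drops


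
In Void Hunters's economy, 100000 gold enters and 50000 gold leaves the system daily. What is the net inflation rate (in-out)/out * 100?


Net gold = 100000 - 50000 = 50000
Inflation rate = net / sunk * 100 = 50000 / 50000 * 100
= 1.0 * 100
= 100.00%

100.00%


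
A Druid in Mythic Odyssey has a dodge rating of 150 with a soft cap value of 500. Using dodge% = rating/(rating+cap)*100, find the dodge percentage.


dodge% = 150 / (150 + 500) * 100
= 150 / 650 * 100
= 0.230769 * 100
= 23.08%

23.08%


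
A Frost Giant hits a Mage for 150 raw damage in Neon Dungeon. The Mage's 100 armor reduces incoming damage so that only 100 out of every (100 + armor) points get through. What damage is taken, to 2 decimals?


actual = 150 * 100 / (100 + 100)
= 150 * 100 / 200
= 15000 / 200
= 75.00

75.00 damage


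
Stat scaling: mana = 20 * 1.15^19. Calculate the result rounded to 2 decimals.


value = base * growth^level
= 20 * 1.15^19
= 20 * 14.231772
= 284.64

284.64 mana


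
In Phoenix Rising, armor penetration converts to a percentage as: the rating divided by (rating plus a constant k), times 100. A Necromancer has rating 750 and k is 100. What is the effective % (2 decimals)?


effective% = rating / (rating + k) * 100
= 750 / (750 + 100) * 100
= 750 / 850 * 100
= 0.882353 * 100
= 88.24%

88.24%


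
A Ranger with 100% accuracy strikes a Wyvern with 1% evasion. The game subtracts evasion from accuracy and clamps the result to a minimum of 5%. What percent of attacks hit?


accuracy - evasion = 100 - 1 = 99
Apply floor: max(99, 5) = 99
Hit chance = 99%

99%


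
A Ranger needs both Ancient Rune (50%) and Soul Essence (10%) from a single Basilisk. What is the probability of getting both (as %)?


For independent events, P(both) = P(A) * P(B)
= 50% * 10%
= 500 / 100 %
= 5.0%

5.0%


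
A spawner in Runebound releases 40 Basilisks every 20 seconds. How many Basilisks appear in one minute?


Spawns per minute = count * (60 / interval)
= 40 * (60 / 20)
= 40 * 3.0
= 120.0

120.0 per minute


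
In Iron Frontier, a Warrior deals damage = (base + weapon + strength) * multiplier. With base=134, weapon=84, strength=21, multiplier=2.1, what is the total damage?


Sum base + weapon + str = 134 + 84 + 21 = 239
Multiply by 2.1:
239 * 2.1 = 501.9

501.9 damage


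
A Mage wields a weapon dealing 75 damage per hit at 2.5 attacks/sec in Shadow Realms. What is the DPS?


DPS = damage * attack_speed
= 75 * 2.5
= 187.5

187.5 DPS


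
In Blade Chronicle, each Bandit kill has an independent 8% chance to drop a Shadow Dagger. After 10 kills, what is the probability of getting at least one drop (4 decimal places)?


P(at least one) = 1 - P(none) = 1 - (1-p)^n
p = 8/100 = 0.08
1 - p = 0.92
(1 - p)^10 = 0.92^10 = 0.434388
P(at least one) = 1 - 0.434388 = 0.5656

0.5656


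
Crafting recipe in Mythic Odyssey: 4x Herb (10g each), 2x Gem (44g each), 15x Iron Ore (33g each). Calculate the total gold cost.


Cost breakdown:
  Herb: 4 * 10 = 40
  Gem: 2 * 44 = 88
  Iron Ore: 15 * 33 = 495
Total = 40 + 88 + 495 = 623

623 gold


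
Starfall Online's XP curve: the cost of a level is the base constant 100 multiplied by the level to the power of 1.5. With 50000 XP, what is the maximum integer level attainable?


XP = 100 * level^1.5, so level = (XP / 100)^(1/1.5)
= (50000 / 100)^(1/1.5)
= 500.0^0.6667
= 62.9961
Floor: level = 62

level 62


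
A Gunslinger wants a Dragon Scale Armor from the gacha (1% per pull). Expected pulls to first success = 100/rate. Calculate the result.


Expected pulls for a geometric distribution = 1/p = 100 / rate%
= 100 / 1
= 100.0

100.0 pulls


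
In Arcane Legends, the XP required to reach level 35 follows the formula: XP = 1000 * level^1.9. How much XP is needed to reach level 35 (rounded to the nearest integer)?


XP = 1000 * level^1.9
Substitute level = 35:
XP = 1000 * 35^1.9
= 1000 * 858.4782
= 858478

858478 XP


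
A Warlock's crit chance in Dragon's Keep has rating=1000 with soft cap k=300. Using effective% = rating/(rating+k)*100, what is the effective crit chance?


effective% = rating / (rating + k) * 100
= 1000 / (1000 + 300) * 100
= 1000 / 1300 * 100
= 0.769231 * 100
= 76.92%

76.92%


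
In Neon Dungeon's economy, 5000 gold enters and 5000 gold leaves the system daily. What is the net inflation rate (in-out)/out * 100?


Net gold = 5000 - 5000 = 0
Inflation rate = net / sunk * 100 = 0 / 5000 * 100
= 0.0 * 100
= 0.00%

0.00%


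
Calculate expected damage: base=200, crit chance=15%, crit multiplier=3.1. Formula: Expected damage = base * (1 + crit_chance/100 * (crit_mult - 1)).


E[dmg] = base * (1 + crit_chance * (crit_mult - 1))
cc as decimal = 15/100 = 0.15
cm - 1 = 3.1 - 1 = 2.1
Bonus factor = 0.15 * 2.1 = 0.315
Total multiplier = 1 + 0.315 = 1.315
Expected damage = 200 * 1.315 = 263.00

263.00 damage


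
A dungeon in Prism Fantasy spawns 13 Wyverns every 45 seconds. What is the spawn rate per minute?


Spawns per minute = count * (60 / interval)
= 13 * (60 / 45)
= 13 * 1.3333
= 17.33

17.33 per minute


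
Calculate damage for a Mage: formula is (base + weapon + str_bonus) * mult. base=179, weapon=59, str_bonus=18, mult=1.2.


Sum base + weapon + str = 179 + 59 + 18 = 256
Multiply by 1.2:
256 * 1.2 = 307.2

307.2 damage


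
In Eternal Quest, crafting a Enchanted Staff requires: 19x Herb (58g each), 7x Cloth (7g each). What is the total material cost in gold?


Cost breakdown:
  Herb: 19 * 58 = 1102
  Cloth: 7 * 7 = 49
Total = 1102 + 49 = 1151

1151 gold


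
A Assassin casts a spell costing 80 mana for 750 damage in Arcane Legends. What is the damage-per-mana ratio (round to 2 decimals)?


Efficiency = damage / mana
= 750 / 80
= 9.38

9.38 dmg/mana


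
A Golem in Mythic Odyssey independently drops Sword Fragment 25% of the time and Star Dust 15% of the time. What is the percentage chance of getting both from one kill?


For independent events, P(both) = P(A) * P(B)
= 25% * 15%
= 375 / 100 %
= 3.75%

3.75%


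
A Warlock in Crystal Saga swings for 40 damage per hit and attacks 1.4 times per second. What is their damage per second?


DPS = damage * attack_speed
= 40 * 1.4
= 56.0

56.0 DPS


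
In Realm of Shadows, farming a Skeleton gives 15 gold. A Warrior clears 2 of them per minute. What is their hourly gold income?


Gold per minute = 15 * 2 = 30
Gold per hour = 30 * 60 = 1800

1800 gold/hour


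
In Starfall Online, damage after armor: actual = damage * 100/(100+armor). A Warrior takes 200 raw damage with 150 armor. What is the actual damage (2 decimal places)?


actual = 200 * 100 / (100 + 150)
= 200 * 100 / 250
= 20000 / 250
= 80.00

80.00 damage


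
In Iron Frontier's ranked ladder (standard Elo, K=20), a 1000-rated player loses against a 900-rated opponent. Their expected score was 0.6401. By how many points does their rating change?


Elo update: delta = K * (S - Ea), where S = 0 (loses)
S - Ea = 0 - 0.6401 = -0.6401
Rating change = 20 * -0.6401
= -12.80

-12.80 rating points


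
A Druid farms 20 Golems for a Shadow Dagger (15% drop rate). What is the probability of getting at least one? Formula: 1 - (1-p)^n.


P(at least one) = 1 - P(none) = 1 - (1-p)^n
p = 15/100 = 0.15
1 - p = 0.85
(1 - p)^20 = 0.85^20 = 0.038760
P(at least one) = 1 - 0.038760 = 0.9612

0.9612


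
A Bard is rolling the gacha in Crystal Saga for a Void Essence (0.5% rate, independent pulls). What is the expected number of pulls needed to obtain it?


Expected pulls for a geometric distribution = 1/p = 100 / rate%
= 100 / 0.5
= 200.0

200.0 pulls


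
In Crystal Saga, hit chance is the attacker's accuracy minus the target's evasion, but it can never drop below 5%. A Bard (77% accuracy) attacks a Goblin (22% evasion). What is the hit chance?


accuracy - evasion = 77 - 22 = 55
Apply floor: max(55, 5) = 55
Hit chance = 55%

55%


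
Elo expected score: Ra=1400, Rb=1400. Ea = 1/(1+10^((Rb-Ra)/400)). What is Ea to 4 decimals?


Elo expected score: Ea = 1/(1 + 10^((Rb-Ra)/400))
Rb - Ra = 1400 - 1400 = 0
(Rb-Ra)/400 = 0/400 = 0.0
10^0.0 = 1.0
Ea = 1/(1 + 1.0) = 1/2.0 = 0.5000

0.5000


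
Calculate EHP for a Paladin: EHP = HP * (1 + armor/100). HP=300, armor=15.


EHP = 300 * (1 + 15/100)
= 300 * (1 + 0.15)
= 300 * 1.15
= 345.0

345.0 EHP


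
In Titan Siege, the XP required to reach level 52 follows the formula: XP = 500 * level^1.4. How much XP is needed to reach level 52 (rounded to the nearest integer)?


XP = 500 * level^1.4
Substitute level = 52:
XP = 500 * 52^1.4
= 500 * 252.5833
= 126292

126292 XP


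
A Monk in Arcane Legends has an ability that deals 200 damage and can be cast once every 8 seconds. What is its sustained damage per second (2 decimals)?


DPS = damage / cooldown
= 200 / 8
= 25.00

25.00 DPS


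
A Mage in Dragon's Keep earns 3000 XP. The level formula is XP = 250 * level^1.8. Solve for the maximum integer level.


XP = 250 * level^1.8, so level = (XP / 250)^(1/1.8)
= (3000 / 250)^(1/1.8)
= 12.0^0.5556
= 3.9769
Floor: level = 3

level 3


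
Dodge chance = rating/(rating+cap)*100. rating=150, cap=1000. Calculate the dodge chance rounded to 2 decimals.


dodge% = 150 / (150 + 1000) * 100
= 150 / 1150 * 100
= 0.130435 * 100
= 13.04%

13.04%


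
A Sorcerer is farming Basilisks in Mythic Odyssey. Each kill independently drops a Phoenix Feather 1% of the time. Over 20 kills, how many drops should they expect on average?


Expected drops = kills * (drop_rate / 100)
= 20 * (1 / 100)
= 20 * 0.01
= 0.2

0.2 drops


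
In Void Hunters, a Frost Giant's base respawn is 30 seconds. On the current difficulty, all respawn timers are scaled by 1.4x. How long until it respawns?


Respawn time = base * multiplier
= 30 * 1.4
= 42.0 seconds

42.0 seconds


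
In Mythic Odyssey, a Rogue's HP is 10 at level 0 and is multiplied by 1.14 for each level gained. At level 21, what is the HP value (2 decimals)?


value = base * growth^level
= 10 * 1.14^21
= 10 * 15.667578
= 156.68

156.68 HP


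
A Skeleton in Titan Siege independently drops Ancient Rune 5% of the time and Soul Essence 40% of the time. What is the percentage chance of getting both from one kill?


For independent events, P(both) = P(A) * P(B)
= 5% * 40%
= 200 / 100 %
= 2.0%

2.0%


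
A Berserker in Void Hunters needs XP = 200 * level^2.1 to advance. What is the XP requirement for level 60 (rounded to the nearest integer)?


XP = 200 * level^2.1
Substitute level = 60:
XP = 200 * 60^2.1
= 200 * 5421.4771
= 1084295

1084295 XP


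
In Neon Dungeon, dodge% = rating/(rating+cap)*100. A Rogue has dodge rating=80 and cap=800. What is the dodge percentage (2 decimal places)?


dodge% = 80 / (80 + 800) * 100
= 80 / 880 * 100
= 0.090909 * 100
= 9.09%

9.09%


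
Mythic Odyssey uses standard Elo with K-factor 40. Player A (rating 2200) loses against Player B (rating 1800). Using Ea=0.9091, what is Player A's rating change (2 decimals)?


Elo update: delta = K * (S - Ea), where S = 0 (loses)
S - Ea = 0 - 0.9091 = -0.9091
Rating change = 40 * -0.9091
= -36.36

-36.36 rating points


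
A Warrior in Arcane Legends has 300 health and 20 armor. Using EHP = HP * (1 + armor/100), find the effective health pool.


EHP = 300 * (1 + 20/100)
= 300 * (1 + 0.2)
= 300 * 1.2
= 360.0

360.0 EHP


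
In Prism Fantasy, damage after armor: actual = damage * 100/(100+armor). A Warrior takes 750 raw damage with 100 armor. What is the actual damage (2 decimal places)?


actual = 750 * 100 / (100 + 100)
= 750 * 100 / 200
= 75000 / 200
= 375.00

375.00 damage


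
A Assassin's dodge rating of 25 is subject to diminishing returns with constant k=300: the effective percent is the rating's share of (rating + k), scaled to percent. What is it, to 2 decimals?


effective% = rating / (rating + k) * 100
= 25 / (25 + 300) * 100
= 25 / 325 * 100
= 0.076923 * 100
= 7.69%

7.69%


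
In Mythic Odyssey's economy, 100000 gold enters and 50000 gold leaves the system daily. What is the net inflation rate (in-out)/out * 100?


Net gold = 100000 - 50000 = 50000
Inflation rate = net / sunk * 100 = 50000 / 50000 * 100
= 1.0 * 100
= 100.00%

100.00%


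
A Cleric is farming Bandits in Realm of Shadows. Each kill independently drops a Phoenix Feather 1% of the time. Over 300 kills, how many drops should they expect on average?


Expected drops = kills * (drop_rate / 100)
= 300 * (1 / 100)
= 300 * 0.01
= 3.0

3.0 drops


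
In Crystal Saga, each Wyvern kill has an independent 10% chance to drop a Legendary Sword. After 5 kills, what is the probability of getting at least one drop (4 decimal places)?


P(at least one) = 1 - P(none) = 1 - (1-p)^n
p = 10/100 = 0.1
1 - p = 0.9
(1 - p)^5 = 0.9^5 = 0.590490
P(at least one) = 1 - 0.590490 = 0.4095

0.4095


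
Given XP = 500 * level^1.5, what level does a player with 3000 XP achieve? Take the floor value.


XP = 500 * level^1.5, so level = (XP / 500)^(1/1.5)
= (3000 / 500)^(1/1.5)
= 6.0^0.6667
= 3.3019
Floor: level = 3

level 3


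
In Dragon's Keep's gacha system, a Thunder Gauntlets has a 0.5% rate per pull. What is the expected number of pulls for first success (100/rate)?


Expected pulls for a geometric distribution = 1/p = 100 / rate%
= 100 / 0.5
= 200.0

200.0 pulls


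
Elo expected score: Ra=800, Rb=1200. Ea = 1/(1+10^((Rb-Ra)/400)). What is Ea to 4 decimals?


Elo expected score: Ea = 1/(1 + 10^((Rb-Ra)/400))
Rb - Ra = 1200 - 800 = 400
(Rb-Ra)/400 = 400/400 = 1.0
10^1.0 = 10.0
Ea = 1/(1 + 10.0) = 1/11.0 = 0.0909

0.0909


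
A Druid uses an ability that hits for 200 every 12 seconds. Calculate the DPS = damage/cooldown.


DPS = damage / cooldown
= 200 / 12
= 16.67

16.67 DPS


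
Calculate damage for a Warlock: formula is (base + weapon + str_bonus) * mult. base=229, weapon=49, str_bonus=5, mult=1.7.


Sum base + weapon + str = 229 + 49 + 5 = 283
Multiply by 1.7:
283 * 1.7 = 481.1

481.1 damage


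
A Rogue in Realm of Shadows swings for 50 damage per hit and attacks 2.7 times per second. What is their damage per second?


DPS = damage * attack_speed
= 50 * 2.7
= 135.0

135.0 DPS


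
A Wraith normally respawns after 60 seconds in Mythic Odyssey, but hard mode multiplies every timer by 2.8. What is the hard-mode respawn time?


Respawn time = base * multiplier
= 60 * 2.8
= 168.0 seconds

168.0 seconds


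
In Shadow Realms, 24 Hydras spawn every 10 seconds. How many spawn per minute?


Spawns per minute = count * (60 / interval)
= 24 * (60 / 10)
= 24 * 6.0
= 144.0

144.0 per minute


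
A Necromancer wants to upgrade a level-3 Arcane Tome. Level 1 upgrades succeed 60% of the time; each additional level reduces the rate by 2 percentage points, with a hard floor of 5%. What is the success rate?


raw_rate = 60 - 2 * (3 - 1)
= 60 - 2 * 2
= 60 - 4
= 56
Apply floor: max(56, 5) = 56%

56%


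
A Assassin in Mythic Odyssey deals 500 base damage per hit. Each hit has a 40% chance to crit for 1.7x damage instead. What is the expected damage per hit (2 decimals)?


E[dmg] = base * (1 + crit_chance * (crit_mult - 1))
cc as decimal = 40/100 = 0.4
cm - 1 = 1.7 - 1 = 0.7
Bonus factor = 0.4 * 0.7 = 0.28
Total multiplier = 1 + 0.28 = 1.28
Expected damage = 500 * 1.28 = 640.00

640.00 damage


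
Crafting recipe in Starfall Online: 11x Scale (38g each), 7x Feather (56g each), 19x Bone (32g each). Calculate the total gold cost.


Cost breakdown:
  Scale: 11 * 38 = 418
  Feather: 7 * 56 = 392
  Bone: 19 * 32 = 608
Total = 418 + 392 + 608 = 1418

1418 gold


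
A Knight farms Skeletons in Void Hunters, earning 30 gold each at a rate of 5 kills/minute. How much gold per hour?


Gold per minute = 30 * 5 = 150
Gold per hour = 150 * 60 = 9000

9000 gold/hour


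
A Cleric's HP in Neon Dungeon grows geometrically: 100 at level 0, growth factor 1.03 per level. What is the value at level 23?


value = base * growth^level
= 100 * 1.03^23
= 100 * 1.973587
= 197.36

197.36 HP


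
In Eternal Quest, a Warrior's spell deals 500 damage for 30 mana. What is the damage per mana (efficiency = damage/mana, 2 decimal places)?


Efficiency = damage / mana
= 500 / 30
= 16.67

16.67 dmg/mana


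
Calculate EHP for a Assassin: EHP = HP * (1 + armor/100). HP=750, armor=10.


EHP = 750 * (1 + 10/100)
= 750 * (1 + 0.1)
= 750 * 1.1
= 825.0

825.0 EHP


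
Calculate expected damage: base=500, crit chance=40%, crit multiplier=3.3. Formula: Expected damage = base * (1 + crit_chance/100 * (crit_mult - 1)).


E[dmg] = base * (1 + crit_chance * (crit_mult - 1))
cc as decimal = 40/100 = 0.4
cm - 1 = 3.3 - 1 = 2.3
Bonus factor = 0.4 * 2.3 = 0.92
Total multiplier = 1 + 0.92 = 1.92
Expected damage = 500 * 1.92 = 960.00

960.00 damage


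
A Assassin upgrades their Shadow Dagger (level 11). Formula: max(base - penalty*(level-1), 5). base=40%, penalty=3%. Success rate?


raw_rate = 40 - 3 * (11 - 1)
= 40 - 3 * 10
= 40 - 30
= 10
Apply floor: max(10, 5) = 10%

10%


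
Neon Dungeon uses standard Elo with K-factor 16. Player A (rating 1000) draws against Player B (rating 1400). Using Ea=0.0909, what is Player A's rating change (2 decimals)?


Elo update: delta = K * (S - Ea), where S = 0.5 (draws)
S - Ea = 0.5 - 0.0909 = 0.4091
Rating change = 16 * 0.4091
= 6.55

6.55 rating points


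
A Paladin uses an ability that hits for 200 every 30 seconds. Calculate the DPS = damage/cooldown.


DPS = damage / cooldown
= 200 / 30
= 6.67

6.67 DPS


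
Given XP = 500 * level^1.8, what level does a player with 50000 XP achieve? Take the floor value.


XP = 500 * level^1.8, so level = (XP / 500)^(1/1.8)
= (50000 / 500)^(1/1.8)
= 100.0^0.5556
= 12.9155
Floor: level = 12

level 12


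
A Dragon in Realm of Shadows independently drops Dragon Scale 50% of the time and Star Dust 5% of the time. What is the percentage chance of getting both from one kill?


For independent events, P(both) = P(A) * P(B)
= 50% * 5%
= 250 / 100 %
= 2.5%

2.5%


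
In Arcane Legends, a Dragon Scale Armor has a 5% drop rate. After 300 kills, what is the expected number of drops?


Expected drops = kills * (drop_rate / 100)
= 300 * (5 / 100)
= 300 * 0.05
= 15.0

15.0 drops


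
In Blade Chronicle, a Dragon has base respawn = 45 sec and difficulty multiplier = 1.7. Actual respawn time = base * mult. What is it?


Respawn time = base * multiplier
= 45 * 1.7
= 76.5 seconds

76.5 seconds


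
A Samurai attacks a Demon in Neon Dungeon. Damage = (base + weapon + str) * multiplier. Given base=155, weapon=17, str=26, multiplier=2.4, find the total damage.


Sum base + weapon + str = 155 + 17 + 26 = 198
Multiply by 2.4:
198 * 2.4 = 475.2

475.2 damage


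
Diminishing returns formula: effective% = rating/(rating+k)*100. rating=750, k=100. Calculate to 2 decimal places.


effective% = rating / (rating + k) * 100
= 750 / (750 + 100) * 100
= 750 / 850 * 100
= 0.882353 * 100
= 88.24%

88.24%


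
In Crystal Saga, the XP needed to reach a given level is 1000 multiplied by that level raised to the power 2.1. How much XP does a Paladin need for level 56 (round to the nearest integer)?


XP = 1000 * level^2.1
Substitute level = 56:
XP = 1000 * 56^2.1
= 1000 * 4690.2377
= 4690238

4690238 XP


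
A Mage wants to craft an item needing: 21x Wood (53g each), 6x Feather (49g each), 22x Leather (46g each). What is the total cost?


Cost breakdown:
  Wood: 21 * 53 = 1113
  Feather: 6 * 49 = 294
  Leather: 22 * 46 = 1012
Total = 1113 + 294 + 1012 = 2419

2419 gold


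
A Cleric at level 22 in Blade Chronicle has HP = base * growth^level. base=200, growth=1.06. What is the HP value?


value = base * growth^level
= 200 * 1.06^22
= 200 * 3.603537
= 720.71

720.71 HP


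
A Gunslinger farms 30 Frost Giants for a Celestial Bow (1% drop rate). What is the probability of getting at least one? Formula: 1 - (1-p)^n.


P(at least one) = 1 - P(none) = 1 - (1-p)^n
p = 1/100 = 0.01
1 - p = 0.99
(1 - p)^30 = 0.99^30 = 0.739700
P(at least one) = 1 - 0.739700 = 0.2603

0.2603


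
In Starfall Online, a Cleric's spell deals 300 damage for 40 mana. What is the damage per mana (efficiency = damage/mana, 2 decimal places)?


Efficiency = damage / mana
= 300 / 40
= 7.50

7.50 dmg/mana


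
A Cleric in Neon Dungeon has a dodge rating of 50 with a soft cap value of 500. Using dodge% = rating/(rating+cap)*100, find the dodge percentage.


dodge% = 50 / (50 + 500) * 100
= 50 / 550 * 100
= 0.090909 * 100
= 9.09%

9.09%


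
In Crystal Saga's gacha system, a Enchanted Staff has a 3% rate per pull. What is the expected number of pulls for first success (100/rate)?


Expected pulls for a geometric distribution = 1/p = 100 / rate%
= 100 / 3
= 33.33

33.33 pulls


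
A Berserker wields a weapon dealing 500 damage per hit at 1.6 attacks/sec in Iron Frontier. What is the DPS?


DPS = damage * attack_speed
= 500 * 1.6
= 800.0

800.0 DPS


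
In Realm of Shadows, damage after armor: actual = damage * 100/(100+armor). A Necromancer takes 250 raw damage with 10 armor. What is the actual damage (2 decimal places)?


actual = 250 * 100 / (100 + 10)
= 250 * 100 / 110
= 25000 / 110
= 227.27

227.27 damage


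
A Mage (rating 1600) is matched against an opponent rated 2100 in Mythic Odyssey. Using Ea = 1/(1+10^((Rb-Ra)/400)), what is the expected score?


Elo expected score: Ea = 1/(1 + 10^((Rb-Ra)/400))
Rb - Ra = 2100 - 1600 = 500
(Rb-Ra)/400 = 500/400 = 1.25
10^1.25 = 17.782794
Ea = 1/(1 + 17.782794) = 1/18.782794 = 0.0532

0.0532


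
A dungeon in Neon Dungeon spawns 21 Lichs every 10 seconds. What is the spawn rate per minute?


Spawns per minute = count * (60 / interval)
= 21 * (60 / 10)
= 21 * 6.0
= 126.0

126.0 per minute


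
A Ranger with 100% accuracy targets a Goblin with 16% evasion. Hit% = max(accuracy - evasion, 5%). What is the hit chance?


accuracy - evasion = 100 - 16 = 84
Apply floor: max(84, 5) = 84
Hit chance = 84%

84%


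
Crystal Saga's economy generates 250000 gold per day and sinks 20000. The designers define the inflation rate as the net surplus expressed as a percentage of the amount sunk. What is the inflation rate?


Net gold = 250000 - 20000 = 230000
Inflation rate = net / sunk * 100 = 230000 / 20000 * 100
= 11.5 * 100
= 1150.00%

1150.00%


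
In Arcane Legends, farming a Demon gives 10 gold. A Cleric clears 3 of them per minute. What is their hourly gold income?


Gold per minute = 10 * 3 = 30
Gold per hour = 30 * 60 = 1800

1800 gold/hour


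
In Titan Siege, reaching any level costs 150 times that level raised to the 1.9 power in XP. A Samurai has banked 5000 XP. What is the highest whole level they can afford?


XP = 150 * level^1.9, so level = (XP / 150)^(1/1.9)
= (5000 / 150)^(1/1.9)
= 33.3333^0.5263
= 6.3316
Floor: level = 6

level 6


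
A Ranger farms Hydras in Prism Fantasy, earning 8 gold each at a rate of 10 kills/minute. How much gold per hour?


Gold per minute = 8 * 10 = 80
Gold per hour = 80 * 60 = 4800

4800 gold/hour


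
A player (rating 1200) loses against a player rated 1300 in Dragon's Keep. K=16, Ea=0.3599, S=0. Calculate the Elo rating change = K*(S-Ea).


Elo update: delta = K * (S - Ea), where S = 0 (loses)
S - Ea = 0 - 0.3599 = -0.3599
Rating change = 16 * -0.3599
= -5.76

-5.76 rating points


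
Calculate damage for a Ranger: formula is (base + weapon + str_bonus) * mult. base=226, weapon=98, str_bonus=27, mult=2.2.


Sum base + weapon + str = 226 + 98 + 27 = 351
Multiply by 2.2:
351 * 2.2 = 772.2

772.2 damage


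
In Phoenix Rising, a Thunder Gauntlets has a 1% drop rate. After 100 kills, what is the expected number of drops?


Expected drops = kills * (drop_rate / 100)
= 100 * (1 / 100)
= 100 * 0.01
= 1.0

1.0 drops


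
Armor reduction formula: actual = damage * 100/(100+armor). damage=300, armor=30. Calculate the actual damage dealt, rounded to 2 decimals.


actual = 300 * 100 / (100 + 30)
= 300 * 100 / 130
= 30000 / 130
= 230.77

230.77 damage


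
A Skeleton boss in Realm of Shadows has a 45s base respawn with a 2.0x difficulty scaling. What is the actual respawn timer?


Respawn time = base * multiplier
= 45 * 2.0
= 90.0 seconds

90.0 seconds


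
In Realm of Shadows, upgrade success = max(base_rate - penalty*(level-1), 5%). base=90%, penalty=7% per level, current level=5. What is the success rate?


raw_rate = 90 - 7 * (5 - 1)
= 90 - 7 * 4
= 90 - 28
= 62
Apply floor: max(62, 5) = 62%

62%


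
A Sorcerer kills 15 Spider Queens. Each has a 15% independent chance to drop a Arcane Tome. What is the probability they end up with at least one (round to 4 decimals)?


P(at least one) = 1 - P(none) = 1 - (1-p)^n
p = 15/100 = 0.15
1 - p = 0.85
(1 - p)^15 = 0.85^15 = 0.087354
P(at least one) = 1 - 0.087354 = 0.9126

0.9126


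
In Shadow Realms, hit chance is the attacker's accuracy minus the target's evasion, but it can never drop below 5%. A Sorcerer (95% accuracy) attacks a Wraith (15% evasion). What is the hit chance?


accuracy - evasion = 95 - 15 = 80
Apply floor: max(80, 5) = 80
Hit chance = 80%

80%


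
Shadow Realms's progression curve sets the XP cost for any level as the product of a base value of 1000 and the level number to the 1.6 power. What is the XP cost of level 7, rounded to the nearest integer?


XP = 1000 * level^1.6
Substitute level = 7:
XP = 1000 * 7^1.6
= 1000 * 22.4987
= 22499

22499 XP


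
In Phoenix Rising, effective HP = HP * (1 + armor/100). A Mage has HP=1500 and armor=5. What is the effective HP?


EHP = 1500 * (1 + 5/100)
= 1500 * (1 + 0.05)
= 1500 * 1.05
= 1575.0

1575.0 EHP


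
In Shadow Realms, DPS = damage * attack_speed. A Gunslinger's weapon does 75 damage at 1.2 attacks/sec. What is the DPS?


DPS = damage * attack_speed
= 75 * 1.2
= 90.0

90.0 DPS


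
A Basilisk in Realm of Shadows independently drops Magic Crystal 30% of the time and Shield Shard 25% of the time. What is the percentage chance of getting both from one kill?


For independent events, P(both) = P(A) * P(B)
= 30% * 25%
= 750 / 100 %
= 7.5%

7.5%


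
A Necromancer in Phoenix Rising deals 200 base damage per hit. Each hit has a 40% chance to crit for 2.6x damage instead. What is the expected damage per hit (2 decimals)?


E[dmg] = base * (1 + crit_chance * (crit_mult - 1))
cc as decimal = 40/100 = 0.4
cm - 1 = 2.6 - 1 = 1.6
Bonus factor = 0.4 * 1.6 = 0.64
Total multiplier = 1 + 0.64 = 1.64
Expected damage = 200 * 1.64 = 328.00

328.00 damage


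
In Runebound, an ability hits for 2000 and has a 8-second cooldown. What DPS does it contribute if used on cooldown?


DPS = damage / cooldown
= 2000 / 8
= 250.00

250.00 DPS


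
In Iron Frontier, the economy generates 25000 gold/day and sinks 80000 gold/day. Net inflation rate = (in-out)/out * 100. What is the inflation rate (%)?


Net gold = 25000 - 80000 = -55000
Inflation rate = net / sunk * 100 = -55000 / 80000 * 100
= -0.6875 * 100
= -68.75%

-68.75%


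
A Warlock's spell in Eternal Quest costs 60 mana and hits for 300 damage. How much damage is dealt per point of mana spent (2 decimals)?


Efficiency = damage / mana
= 300 / 60
= 5.00

5.00 dmg/mana


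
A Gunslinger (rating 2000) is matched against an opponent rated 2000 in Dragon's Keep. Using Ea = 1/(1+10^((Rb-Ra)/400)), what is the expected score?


Elo expected score: Ea = 1/(1 + 10^((Rb-Ra)/400))
Rb - Ra = 2000 - 2000 = 0
(Rb-Ra)/400 = 0/400 = 0.0
10^0.0 = 1.0
Ea = 1/(1 + 1.0) = 1/2.0 = 0.5000

0.5000


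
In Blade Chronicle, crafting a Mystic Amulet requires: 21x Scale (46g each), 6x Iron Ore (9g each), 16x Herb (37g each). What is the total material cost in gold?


Cost breakdown:
  Scale: 21 * 46 = 966
  Iron Ore: 6 * 9 = 54
  Herb: 16 * 37 = 592
Total = 966 + 54 + 592 = 1612

1612 gold


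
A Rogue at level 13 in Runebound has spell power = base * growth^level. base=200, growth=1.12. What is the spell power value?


value = base * growth^level
= 200 * 1.12^13
= 200 * 4.363493
= 872.70

872.70 spell power


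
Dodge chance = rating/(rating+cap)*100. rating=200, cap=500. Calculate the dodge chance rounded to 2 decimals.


dodge% = 200 / (200 + 500) * 100
= 200 / 700 * 100
= 0.285714 * 100
= 28.57%

28.57%


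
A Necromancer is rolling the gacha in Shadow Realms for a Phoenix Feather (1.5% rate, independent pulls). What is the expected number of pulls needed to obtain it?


Expected pulls for a geometric distribution = 1/p = 100 / rate%
= 100 / 1.5
= 66.67

66.67 pulls


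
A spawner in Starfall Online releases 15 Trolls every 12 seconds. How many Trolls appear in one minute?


Spawns per minute = count * (60 / interval)
= 15 * (60 / 12)
= 15 * 5.0
= 75.0

75.0 per minute


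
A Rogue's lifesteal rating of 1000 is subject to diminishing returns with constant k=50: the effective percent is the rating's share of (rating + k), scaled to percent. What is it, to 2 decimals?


effective% = rating / (rating + k) * 100
= 1000 / (1000 + 50) * 100
= 1000 / 1050 * 100
= 0.952381 * 100
= 95.24%

95.24%


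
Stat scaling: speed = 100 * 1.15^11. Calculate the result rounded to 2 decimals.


value = base * growth^level
= 100 * 1.15^11
= 100 * 4.652391
= 465.24

465.24 speed


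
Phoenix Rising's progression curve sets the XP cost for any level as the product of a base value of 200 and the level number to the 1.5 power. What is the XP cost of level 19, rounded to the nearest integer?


XP = 200 * level^1.5
Substitute level = 19:
XP = 200 * 19^1.5
= 200 * 82.8191
= 16564

16564 XP


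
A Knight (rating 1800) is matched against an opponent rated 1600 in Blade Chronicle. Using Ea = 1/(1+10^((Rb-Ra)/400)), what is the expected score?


Elo expected score: Ea = 1/(1 + 10^((Rb-Ra)/400))
Rb - Ra = 1600 - 1800 = -200
(Rb-Ra)/400 = -200/400 = -0.5
10^-0.5 = 0.316228
Ea = 1/(1 + 0.316228) = 1/1.316228 = 0.7597

0.7597


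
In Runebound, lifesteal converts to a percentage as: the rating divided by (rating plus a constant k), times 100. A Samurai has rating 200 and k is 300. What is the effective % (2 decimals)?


effective% = rating / (rating + k) * 100
= 200 / (200 + 300) * 100
= 200 / 500 * 100
= 0.4 * 100
= 40.00%

40.00%


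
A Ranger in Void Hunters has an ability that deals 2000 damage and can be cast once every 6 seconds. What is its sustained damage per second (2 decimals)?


DPS = damage / cooldown
= 2000 / 6
= 333.33

333.33 DPS


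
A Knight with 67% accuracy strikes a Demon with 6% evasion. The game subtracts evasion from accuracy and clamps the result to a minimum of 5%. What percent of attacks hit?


accuracy - evasion = 67 - 6 = 61
Apply floor: max(61, 5) = 61
Hit chance = 61%

61%
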